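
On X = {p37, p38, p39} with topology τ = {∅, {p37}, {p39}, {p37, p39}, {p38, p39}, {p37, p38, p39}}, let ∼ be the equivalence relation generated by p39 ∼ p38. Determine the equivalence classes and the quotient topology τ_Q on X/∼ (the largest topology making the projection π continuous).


X/∼ = {[p37], [p38=p39]}; |τ_Q| = 4.

Equivalence classes: [p37], [p38=p39].
Quotient map π: X → X/∼ sends p37 ↦ [p37], p38 ↦ [p38=p39], p39 ↦ [p38=p39].
For each subset V ⊆ X/∼, compute π^{-1}(V) ⊆ X and check whether π^{-1}(V) ∈ τ. V is open in τ_Q iff π^{-1}(V) ∈ τ.
  V = {}: π^{-1}(V) = ∅ ∈ τ ✓.
  V = {[p37]}: π^{-1}(V) = {p37} ∈ τ ✓.
  V = {[p38=p39]}: π^{-1}(V) = {p38, p39} ∈ τ ✓.
  V = {[p37], [p38=p39]}: π^{-1}(V) = {p37, p38, p39} ∈ τ ✓.
Open sets in the quotient: τ_Q = {{}, {[p37]}, {[p38=p39]}, {[p37], [p38=p39]}} (4 elements).


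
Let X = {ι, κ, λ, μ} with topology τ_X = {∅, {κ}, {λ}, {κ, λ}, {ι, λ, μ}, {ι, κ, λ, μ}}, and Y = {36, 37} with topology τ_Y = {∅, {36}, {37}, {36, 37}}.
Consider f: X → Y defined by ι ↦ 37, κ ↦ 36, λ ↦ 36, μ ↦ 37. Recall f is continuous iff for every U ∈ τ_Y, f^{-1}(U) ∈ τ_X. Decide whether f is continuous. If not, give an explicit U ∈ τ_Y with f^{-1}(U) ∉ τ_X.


f is NOT continuous.

Compute f^{-1}(U) for each U ∈ τ_Y:
  U = ∅: f^{-1}(U) = ∅ ∈ τ_X ✓.
  U = {36}: f^{-1}(U) = {κ, λ} ∈ τ_X ✓.
  U = {37}: f^{-1}(U) = {ι, μ} ∉ τ_X ✗.
  U = {36, 37}: f^{-1}(U) = {ι, κ, λ, μ} ∈ τ_X ✓.
Found U = {37} with f^{-1}(U) = {ι, μ} not in τ_X. Therefore f is NOT continuous.


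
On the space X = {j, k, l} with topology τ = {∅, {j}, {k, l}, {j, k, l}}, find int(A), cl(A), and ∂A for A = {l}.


int(A) = ∅, cl(A) = {k, l}, ∂A = {k, l}.

Closed sets in (X, τ) are complements of opens:
  closed(X, τ) = {∅, {j}, {k, l}, {j, k, l}}.
int(A) = ⋃ {U ∈ τ : U ⊆ A}. Opens contained in A: ∅.
Taking the union of these: int(A) = ∅.
cl(A) = ⋂ {C closed : A ⊆ C}. Closed sets containing A: {k, l}, {j, k, l}.
Intersecting these: cl(A) = {k, l}.
∂A = cl(A) ∖ int(A) = {k, l} ∖ ∅ = {k, l}.


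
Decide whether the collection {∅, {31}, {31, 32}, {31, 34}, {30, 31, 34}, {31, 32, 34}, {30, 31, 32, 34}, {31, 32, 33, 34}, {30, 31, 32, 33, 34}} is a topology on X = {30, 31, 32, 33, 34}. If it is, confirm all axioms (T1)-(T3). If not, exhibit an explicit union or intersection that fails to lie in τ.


τ IS a topology on X.

Axiom (T1): ∅ ∈ τ? Yes; X ∈ τ? Yes.
Axiom (T2/T3): check pairwise unions and intersections of members of τ.
All pairwise intersections and unions checked — each lies in τ. Therefore τ satisfies (T1), (T2), (T3): it IS a topology on X.


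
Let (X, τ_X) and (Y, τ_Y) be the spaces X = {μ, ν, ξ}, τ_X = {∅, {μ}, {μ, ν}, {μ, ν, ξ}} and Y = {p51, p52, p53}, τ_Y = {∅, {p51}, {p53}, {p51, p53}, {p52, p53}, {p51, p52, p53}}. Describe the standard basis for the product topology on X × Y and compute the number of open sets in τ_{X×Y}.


Basis B = {∅ × ∅, {μ} × {p51}, {μ} × {p53}, {μ} × {p51, p53}, {μ, ν} × {p51}, {μ} × {p52, p53}, {μ, ν} × {p53}, {μ} × {p51, p52, p53}, {μ, ν, ξ} × {p51}, {μ, ν, ξ} × {p53}, {μ, ν} × {p51, p53}, {μ, ν} × {p52, p53}, {μ, ν} × {p51, p52, p53}, {μ, ν, ξ} × {p51, p53}, {μ, ν, ξ} × {p52, p53}, {μ, ν, ξ} × {p51, p52, p53}}; |τ_{X×Y}| = 40.

Enumerate products U × V with U ∈ τ_X, V ∈ τ_Y (deduplicated):
  ∅ × ∅ = {} (∅)
  {μ} × {p51} = {(μ,p51)}
  {μ} × {p53} = {(μ,p53)}
  {μ} × {p51, p53} = {(μ,p51), (μ,p53)}
  {μ, ν} × {p51} = {(μ,p51), (ν,p51)}
  {μ} × {p52, p53} = {(μ,p52), (μ,p53)}
  {μ, ν} × {p53} = {(μ,p53), (ν,p53)}
  {μ} × {p51, p52, p53} = {(μ,p51), (μ,p52), (μ,p53)}
  {μ, ν, ξ} × {p51} = {(μ,p51), (ν,p51), (ξ,p51)}
  {μ, ν, ξ} × {p53} = {(μ,p53), (ν,p53), (ξ,p53)}
  {μ, ν} × {p51, p53} = {(μ,p51), (μ,p53), (ν,p51), (ν,p53)}
  {μ, ν} × {p52, p53} = {(μ,p52), (μ,p53), (ν,p52), (ν,p53)}
  {μ, ν} × {p51, p52, p53} = {(μ,p51), (μ,p52), (μ,p53), (ν,p51), (ν,p52), (ν,p53)}
  {μ, ν, ξ} × {p51, p53} = {(μ,p51), (μ,p53), (ν,p51), (ν,p53), (ξ,p51), (ξ,p53)}
  {μ, ν, ξ} × {p52, p53} = {(μ,p52), (μ,p53), (ν,p52), (ν,p53), (ξ,p52), (ξ,p53)}
  {μ, ν, ξ} × {p51, p52, p53} = {(μ,p51), (μ,p52), (μ,p53), (ν,p51), (ν,p52), (ν,p53), (ξ,p51), (ξ,p52), (ξ,p53)}
These 16 distinct sets form the basis B.
Close under arbitrary unions to get τ_{X×Y}; counting gives |τ_{X×Y}| = 40.


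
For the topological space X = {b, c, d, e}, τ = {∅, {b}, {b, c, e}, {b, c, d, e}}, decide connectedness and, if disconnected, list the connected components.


(X, τ) is connected.

Find clopen sets (U ∈ τ with X ∖ U ∈ τ):
  U = ∅, X ∖ U = {b, c, d, e} — both open, so U is clopen.
  U = {b, c, d, e}, X ∖ U = ∅ — both open, so U is clopen.
Only trivial clopens (∅ and X) exist, so (X, τ) is connected.
Compute connected components by grouping points that agree on all clopens:
  component: {b, c, d, e}


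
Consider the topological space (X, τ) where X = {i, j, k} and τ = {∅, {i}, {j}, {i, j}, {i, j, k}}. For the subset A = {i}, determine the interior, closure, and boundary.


int(A) = {i}, cl(A) = {i, k}, ∂A = {k}.

Closed sets in (X, τ) are complements of opens:
  closed(X, τ) = {∅, {k}, {i, k}, {j, k}, {i, j, k}}.
int(A) = ⋃ {U ∈ τ : U ⊆ A}. Opens contained in A: ∅, {i}.
Taking the union of these: int(A) = {i}.
cl(A) = ⋂ {C closed : A ⊆ C}. Closed sets containing A: {i, k}, {i, j, k}.
Intersecting these: cl(A) = {i, k}.
∂A = cl(A) ∖ int(A) = {i, k} ∖ {i} = {k}.


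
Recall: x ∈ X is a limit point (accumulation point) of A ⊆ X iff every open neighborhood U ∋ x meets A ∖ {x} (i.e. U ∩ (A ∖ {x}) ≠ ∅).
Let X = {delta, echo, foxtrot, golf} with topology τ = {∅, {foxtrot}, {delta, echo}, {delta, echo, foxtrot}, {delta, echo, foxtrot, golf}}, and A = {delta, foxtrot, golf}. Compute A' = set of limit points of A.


A' = {echo, golf}

For each x ∈ X, list the open sets U ∈ τ with x ∈ U, then check whether U ∩ (A ∖ {x}) ≠ ∅ for every such U.
  x = delta: open {delta, echo} ∋ x has {delta, echo} ∩ (A ∖ {delta}) = ∅, so x is NOT a limit point.
  x = echo: opens ∋ x are {delta, echo}, {delta, echo, foxtrot}, {delta, echo, foxtrot, golf}; each meets A ∖ {echo}, so x IS a limit point.
  x = foxtrot: open {foxtrot} ∋ x has {foxtrot} ∩ (A ∖ {foxtrot}) = ∅, so x is NOT a limit point.
  x = golf: opens ∋ x are {delta, echo, foxtrot, golf}; each meets A ∖ {golf}, so x IS a limit point.
Collecting: A' = {echo, golf}.


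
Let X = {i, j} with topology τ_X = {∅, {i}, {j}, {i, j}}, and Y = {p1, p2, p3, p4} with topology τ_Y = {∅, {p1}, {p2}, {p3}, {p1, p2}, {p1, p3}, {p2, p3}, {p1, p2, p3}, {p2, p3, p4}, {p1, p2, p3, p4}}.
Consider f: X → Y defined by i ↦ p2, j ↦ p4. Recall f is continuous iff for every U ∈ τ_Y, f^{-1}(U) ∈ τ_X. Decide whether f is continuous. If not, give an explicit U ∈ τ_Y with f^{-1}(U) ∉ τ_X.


f IS continuous.

Compute f^{-1}(U) for each U ∈ τ_Y:
  U = ∅: f^{-1}(U) = ∅ ∈ τ_X ✓.
  U = {p1}: f^{-1}(U) = ∅ ∈ τ_X ✓.
  U = {p2}: f^{-1}(U) = {i} ∈ τ_X ✓.
  U = {p3}: f^{-1}(U) = ∅ ∈ τ_X ✓.
  U = {p1, p2}: f^{-1}(U) = {i} ∈ τ_X ✓.
  U = {p1, p3}: f^{-1}(U) = ∅ ∈ τ_X ✓.
  U = {p2, p3}: f^{-1}(U) = {i} ∈ τ_X ✓.
  U = {p1, p2, p3}: f^{-1}(U) = {i} ∈ τ_X ✓.
  U = {p2, p3, p4}: f^{-1}(U) = {i, j} ∈ τ_X ✓.
  U = {p1, p2, p3, p4}: f^{-1}(U) = {i, j} ∈ τ_X ✓.
Every preimage lies in τ_X, so f IS continuous.


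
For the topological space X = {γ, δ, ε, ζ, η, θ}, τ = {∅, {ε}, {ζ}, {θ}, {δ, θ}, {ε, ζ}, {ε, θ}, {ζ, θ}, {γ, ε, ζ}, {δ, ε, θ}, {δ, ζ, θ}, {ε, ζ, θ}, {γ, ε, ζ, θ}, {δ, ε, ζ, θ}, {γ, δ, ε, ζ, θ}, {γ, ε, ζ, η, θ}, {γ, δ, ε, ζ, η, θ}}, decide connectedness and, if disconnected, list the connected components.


(X, τ) is connected.

Find clopen sets (U ∈ τ with X ∖ U ∈ τ):
  U = ∅, X ∖ U = {γ, δ, ε, ζ, η, θ} — both open, so U is clopen.
  U = {γ, δ, ε, ζ, η, θ}, X ∖ U = ∅ — both open, so U is clopen.
Only trivial clopens (∅ and X) exist, so (X, τ) is connected.
Compute connected components by grouping points that agree on all clopens:
  component: {γ, δ, ε, ζ, η, θ}


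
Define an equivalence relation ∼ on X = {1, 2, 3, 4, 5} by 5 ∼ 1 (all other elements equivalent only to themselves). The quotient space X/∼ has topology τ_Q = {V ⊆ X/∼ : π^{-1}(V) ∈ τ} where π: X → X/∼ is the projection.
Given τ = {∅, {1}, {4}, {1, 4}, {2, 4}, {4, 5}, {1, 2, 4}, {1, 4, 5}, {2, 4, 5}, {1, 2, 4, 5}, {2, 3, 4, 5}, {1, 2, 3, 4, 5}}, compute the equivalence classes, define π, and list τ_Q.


X/∼ = {[1=5], [2], [3], [4]}; |τ_Q| = 6.

Equivalence classes: [1=5], [2], [3], [4].
Quotient map π: X → X/∼ sends 1 ↦ [1=5], 2 ↦ [2], 3 ↦ [3], 4 ↦ [4], 5 ↦ [1=5].
For each subset V ⊆ X/∼, compute π^{-1}(V) ⊆ X and check whether π^{-1}(V) ∈ τ. V is open in τ_Q iff π^{-1}(V) ∈ τ.
  V = {}: π^{-1}(V) = ∅ ∈ τ ✓.
  V = {[1=5]}: π^{-1}(V) = {1, 5} ∉ τ ✗.
  V = {[2]}: π^{-1}(V) = {2} ∉ τ ✗.
  V = {[1=5], [2]}: π^{-1}(V) = {1, 2, 5} ∉ τ ✗.
  V = {[3]}: π^{-1}(V) = {3} ∉ τ ✗.
  V = {[1=5], [3]}: π^{-1}(V) = {1, 3, 5} ∉ τ ✗.
  V = {[2], [3]}: π^{-1}(V) = {2, 3} ∉ τ ✗.
  V = {[1=5], [2], [3]}: π^{-1}(V) = {1, 2, 3, 5} ∉ τ ✗.
  V = {[4]}: π^{-1}(V) = {4} ∈ τ ✓.
  V = {[1=5], [4]}: π^{-1}(V) = {1, 4, 5} ∈ τ ✓.
  V = {[2], [4]}: π^{-1}(V) = {2, 4} ∈ τ ✓.
  V = {[1=5], [2], [4]}: π^{-1}(V) = {1, 2, 4, 5} ∈ τ ✓.
  V = {[3], [4]}: π^{-1}(V) = {3, 4} ∉ τ ✗.
  V = {[1=5], [3], [4]}: π^{-1}(V) = {1, 3, 4, 5} ∉ τ ✗.
  V = {[2], [3], [4]}: π^{-1}(V) = {2, 3, 4} ∉ τ ✗.
  V = {[1=5], [2], [3], [4]}: π^{-1}(V) = {1, 2, 3, 4, 5} ∈ τ ✓.
Open sets in the quotient: τ_Q = {{}, {[4]}, {[1=5], [4]}, {[2], [4]}, {[1=5], [2], [4]}, {[1=5], [2], [3], [4]}} (6 elements).


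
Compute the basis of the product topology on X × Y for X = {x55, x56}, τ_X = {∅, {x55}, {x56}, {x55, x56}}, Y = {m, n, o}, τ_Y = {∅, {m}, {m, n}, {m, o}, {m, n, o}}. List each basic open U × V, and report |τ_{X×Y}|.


Basis B = {∅ × ∅, {x55} × {m}, {x56} × {m}, {x55} × {m, n}, {x55} × {m, o}, {x55, x56} × {m}, {x56} × {m, n}, {x56} × {m, o}, {x55} × {m, n, o}, {x56} × {m, n, o}, {x55, x56} × {m, n}, {x55, x56} × {m, o}, {x55, x56} × {m, n, o}}; |τ_{X×Y}| = 25.

Enumerate products U × V with U ∈ τ_X, V ∈ τ_Y (deduplicated):
  ∅ × ∅ = {} (∅)
  {x55} × {m} = {(x55,m)}
  {x56} × {m} = {(x56,m)}
  {x55} × {m, n} = {(x55,m), (x55,n)}
  {x55} × {m, o} = {(x55,m), (x55,o)}
  {x55, x56} × {m} = {(x55,m), (x56,m)}
  {x56} × {m, n} = {(x56,m), (x56,n)}
  {x56} × {m, o} = {(x56,m), (x56,o)}
  {x55} × {m, n, o} = {(x55,m), (x55,n), (x55,o)}
  {x56} × {m, n, o} = {(x56,m), (x56,n), (x56,o)}
  {x55, x56} × {m, n} = {(x55,m), (x55,n), (x56,m), (x56,n)}
  {x55, x56} × {m, o} = {(x55,m), (x55,o), (x56,m), (x56,o)}
  {x55, x56} × {m, n, o} = {(x55,m), (x55,n), (x55,o), (x56,m), (x56,n), (x56,o)}
These 13 distinct sets form the basis B.
Close under arbitrary unions to get τ_{X×Y}; counting gives |τ_{X×Y}| = 25.


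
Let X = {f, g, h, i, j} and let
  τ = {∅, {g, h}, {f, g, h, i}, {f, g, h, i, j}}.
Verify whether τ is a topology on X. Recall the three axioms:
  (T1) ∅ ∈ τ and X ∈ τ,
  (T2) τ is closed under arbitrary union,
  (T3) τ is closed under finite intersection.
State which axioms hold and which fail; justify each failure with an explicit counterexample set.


τ IS a topology on X.

Axiom (T1): ∅ ∈ τ? Yes; X ∈ τ? Yes.
Axiom (T2/T3): check pairwise unions and intersections of members of τ.
All pairwise intersections and unions checked — each lies in τ. Therefore τ satisfies (T1), (T2), (T3): it IS a topology on X.


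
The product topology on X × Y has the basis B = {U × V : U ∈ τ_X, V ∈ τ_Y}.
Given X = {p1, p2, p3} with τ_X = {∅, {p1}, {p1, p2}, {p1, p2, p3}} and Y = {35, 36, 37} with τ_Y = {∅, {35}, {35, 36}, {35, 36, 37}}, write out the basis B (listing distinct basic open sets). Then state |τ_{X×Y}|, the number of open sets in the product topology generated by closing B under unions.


Basis B = {∅ × ∅, {p1} × {35}, {p1} × {35, 36}, {p1, p2} × {35}, {p1} × {35, 36, 37}, {p1, p2, p3} × {35}, {p1, p2} × {35, 36}, {p1, p2} × {35, 36, 37}, {p1, p2, p3} × {35, 36}, {p1, p2, p3} × {35, 36, 37}}; |τ_{X×Y}| = 20.

Enumerate products U × V with U ∈ τ_X, V ∈ τ_Y (deduplicated):
  ∅ × ∅ = {} (∅)
  {p1} × {35} = {(p1,35)}
  {p1} × {35, 36} = {(p1,35), (p1,36)}
  {p1, p2} × {35} = {(p1,35), (p2,35)}
  {p1} × {35, 36, 37} = {(p1,35), (p1,36), (p1,37)}
  {p1, p2, p3} × {35} = {(p1,35), (p2,35), (p3,35)}
  {p1, p2} × {35, 36} = {(p1,35), (p1,36), (p2,35), (p2,36)}
  {p1, p2} × {35, 36, 37} = {(p1,35), (p1,36), (p1,37), (p2,35), (p2,36), (p2,37)}
  {p1, p2, p3} × {35, 36} = {(p1,35), (p1,36), (p2,35), (p2,36), (p3,35), (p3,36)}
  {p1, p2, p3} × {35, 36, 37} = {(p1,35), (p1,36), (p1,37), (p2,35), (p2,36), (p2,37), (p3,35), (p3,36), (p3,37)}
These 10 distinct sets form the basis B.
Close under arbitrary unions to get τ_{X×Y}; counting gives |τ_{X×Y}| = 20.


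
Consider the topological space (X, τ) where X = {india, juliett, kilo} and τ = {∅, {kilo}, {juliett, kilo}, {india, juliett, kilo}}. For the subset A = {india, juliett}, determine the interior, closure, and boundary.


int(A) = ∅, cl(A) = {india, juliett}, ∂A = {india, juliett}.

Closed sets in (X, τ) are complements of opens:
  closed(X, τ) = {∅, {india}, {india, juliett}, {india, juliett, kilo}}.
int(A) = ⋃ {U ∈ τ : U ⊆ A}. Opens contained in A: ∅.
Taking the union of these: int(A) = ∅.
cl(A) = ⋂ {C closed : A ⊆ C}. Closed sets containing A: {india, juliett}, {india, juliett, kilo}.
Intersecting these: cl(A) = {india, juliett}.
∂A = cl(A) ∖ int(A) = {india, juliett} ∖ ∅ = {india, juliett}.


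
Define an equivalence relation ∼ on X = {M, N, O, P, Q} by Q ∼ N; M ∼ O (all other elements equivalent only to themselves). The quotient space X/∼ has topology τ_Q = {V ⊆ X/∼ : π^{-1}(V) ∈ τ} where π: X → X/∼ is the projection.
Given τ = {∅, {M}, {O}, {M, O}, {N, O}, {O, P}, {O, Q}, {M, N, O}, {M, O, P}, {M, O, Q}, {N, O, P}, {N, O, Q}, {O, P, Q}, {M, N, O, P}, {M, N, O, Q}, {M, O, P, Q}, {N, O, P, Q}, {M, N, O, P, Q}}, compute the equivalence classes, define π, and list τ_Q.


X/∼ = {[M=O], [N=Q], [P]}; |τ_Q| = 5.

Equivalence classes: [M=O], [N=Q], [P].
Quotient map π: X → X/∼ sends M ↦ [M=O], N ↦ [N=Q], O ↦ [M=O], P ↦ [P], Q ↦ [N=Q].
For each subset V ⊆ X/∼, compute π^{-1}(V) ⊆ X and check whether π^{-1}(V) ∈ τ. V is open in τ_Q iff π^{-1}(V) ∈ τ.
  V = {}: π^{-1}(V) = ∅ ∈ τ ✓.
  V = {[M=O]}: π^{-1}(V) = {M, O} ∈ τ ✓.
  V = {[N=Q]}: π^{-1}(V) = {N, Q} ∉ τ ✗.
  V = {[M=O], [N=Q]}: π^{-1}(V) = {M, N, O, Q} ∈ τ ✓.
  V = {[P]}: π^{-1}(V) = {P} ∉ τ ✗.
  V = {[M=O], [P]}: π^{-1}(V) = {M, O, P} ∈ τ ✓.
  V = {[N=Q], [P]}: π^{-1}(V) = {N, P, Q} ∉ τ ✗.
  V = {[M=O], [N=Q], [P]}: π^{-1}(V) = {M, N, O, P, Q} ∈ τ ✓.
Open sets in the quotient: τ_Q = {{}, {[M=O]}, {[M=O], [N=Q]}, {[M=O], [P]}, {[M=O], [N=Q], [P]}} (5 elements).


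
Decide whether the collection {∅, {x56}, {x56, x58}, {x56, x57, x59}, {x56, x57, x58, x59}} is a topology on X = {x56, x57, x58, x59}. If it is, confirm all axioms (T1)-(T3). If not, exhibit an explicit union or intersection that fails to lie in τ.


τ IS a topology on X.

Axiom (T1): ∅ ∈ τ? Yes; X ∈ τ? Yes.
Axiom (T2/T3): check pairwise unions and intersections of members of τ.
All pairwise intersections and unions checked — each lies in τ. Therefore τ satisfies (T1), (T2), (T3): it IS a topology on X.


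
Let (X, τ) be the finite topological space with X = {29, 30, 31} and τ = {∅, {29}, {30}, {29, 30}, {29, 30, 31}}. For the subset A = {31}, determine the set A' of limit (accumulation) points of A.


A' = ∅

For each x ∈ X, list the open sets U ∈ τ with x ∈ U, then check whether U ∩ (A ∖ {x}) ≠ ∅ for every such U.
  x = 29: open {29} ∋ x has {29} ∩ (A ∖ {29}) = ∅, so x is NOT a limit point.
  x = 30: open {30} ∋ x has {30} ∩ (A ∖ {30}) = ∅, so x is NOT a limit point.
  x = 31: open {29, 30, 31} ∋ x has {29, 30, 31} ∩ (A ∖ {31}) = ∅, so x is NOT a limit point.
Collecting: A' = ∅.


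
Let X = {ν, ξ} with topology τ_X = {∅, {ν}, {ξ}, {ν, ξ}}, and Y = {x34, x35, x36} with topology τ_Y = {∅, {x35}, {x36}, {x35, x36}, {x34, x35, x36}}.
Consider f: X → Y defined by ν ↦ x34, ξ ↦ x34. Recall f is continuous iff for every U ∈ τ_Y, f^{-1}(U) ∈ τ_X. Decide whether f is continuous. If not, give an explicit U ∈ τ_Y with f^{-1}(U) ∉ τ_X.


f IS continuous.

Compute f^{-1}(U) for each U ∈ τ_Y:
  U = ∅: f^{-1}(U) = ∅ ∈ τ_X ✓.
  U = {x35}: f^{-1}(U) = ∅ ∈ τ_X ✓.
  U = {x36}: f^{-1}(U) = ∅ ∈ τ_X ✓.
  U = {x35, x36}: f^{-1}(U) = ∅ ∈ τ_X ✓.
  U = {x34, x35, x36}: f^{-1}(U) = {ν, ξ} ∈ τ_X ✓.
Every preimage lies in τ_X, so f IS continuous.


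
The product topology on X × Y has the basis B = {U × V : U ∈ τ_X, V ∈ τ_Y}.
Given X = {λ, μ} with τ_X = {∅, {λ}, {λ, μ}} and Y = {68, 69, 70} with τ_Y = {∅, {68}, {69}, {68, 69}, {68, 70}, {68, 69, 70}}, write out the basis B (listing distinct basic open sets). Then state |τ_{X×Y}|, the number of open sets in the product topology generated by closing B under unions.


Basis B = {∅ × ∅, {λ} × {68}, {λ} × {69}, {λ} × {68, 69}, {λ} × {68, 70}, {λ, μ} × {68}, {λ, μ} × {69}, {λ} × {68, 69, 70}, {λ, μ} × {68, 69}, {λ, μ} × {68, 70}, {λ, μ} × {68, 69, 70}}; |τ_{X×Y}| = 18.

Enumerate products U × V with U ∈ τ_X, V ∈ τ_Y (deduplicated):
  ∅ × ∅ = {} (∅)
  {λ} × {68} = {(λ,68)}
  {λ} × {69} = {(λ,69)}
  {λ} × {68, 69} = {(λ,68), (λ,69)}
  {λ} × {68, 70} = {(λ,68), (λ,70)}
  {λ, μ} × {68} = {(λ,68), (μ,68)}
  {λ, μ} × {69} = {(λ,69), (μ,69)}
  {λ} × {68, 69, 70} = {(λ,68), (λ,69), (λ,70)}
  {λ, μ} × {68, 69} = {(λ,68), (λ,69), (μ,68), (μ,69)}
  {λ, μ} × {68, 70} = {(λ,68), (λ,70), (μ,68), (μ,70)}
  {λ, μ} × {68, 69, 70} = {(λ,68), (λ,69), (λ,70), (μ,68), (μ,69), (μ,70)}
These 11 distinct sets form the basis B.
Close under arbitrary unions to get τ_{X×Y}; counting gives |τ_{X×Y}| = 18.


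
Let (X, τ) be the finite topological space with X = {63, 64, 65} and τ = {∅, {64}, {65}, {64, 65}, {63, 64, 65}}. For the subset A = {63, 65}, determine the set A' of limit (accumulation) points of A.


A' = {63}

For each x ∈ X, list the open sets U ∈ τ with x ∈ U, then check whether U ∩ (A ∖ {x}) ≠ ∅ for every such U.
  x = 63: opens ∋ x are {63, 64, 65}; each meets A ∖ {63}, so x IS a limit point.
  x = 64: open {64} ∋ x has {64} ∩ (A ∖ {64}) = ∅, so x is NOT a limit point.
  x = 65: open {65} ∋ x has {65} ∩ (A ∖ {65}) = ∅, so x is NOT a limit point.
Collecting: A' = {63}.


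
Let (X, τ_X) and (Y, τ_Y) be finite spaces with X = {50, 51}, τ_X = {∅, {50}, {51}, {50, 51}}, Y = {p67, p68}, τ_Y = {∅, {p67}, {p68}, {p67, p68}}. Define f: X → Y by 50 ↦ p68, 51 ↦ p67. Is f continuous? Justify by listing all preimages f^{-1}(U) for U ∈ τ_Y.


f IS continuous.

Compute f^{-1}(U) for each U ∈ τ_Y:
  U = ∅: f^{-1}(U) = ∅ ∈ τ_X ✓.
  U = {p67}: f^{-1}(U) = {51} ∈ τ_X ✓.
  U = {p68}: f^{-1}(U) = {50} ∈ τ_X ✓.
  U = {p67, p68}: f^{-1}(U) = {50, 51} ∈ τ_X ✓.
Every preimage lies in τ_X, so f IS continuous.


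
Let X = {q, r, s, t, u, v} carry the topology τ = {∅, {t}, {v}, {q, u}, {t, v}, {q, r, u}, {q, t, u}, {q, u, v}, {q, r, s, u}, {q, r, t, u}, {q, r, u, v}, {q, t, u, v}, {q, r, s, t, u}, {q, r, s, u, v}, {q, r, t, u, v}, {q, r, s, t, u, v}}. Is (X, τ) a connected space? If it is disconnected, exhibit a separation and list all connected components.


(X, τ) is disconnected; components = [{t}, {v}, {q, r, s, u}].

Find clopen sets (U ∈ τ with X ∖ U ∈ τ):
  U = ∅, X ∖ U = {q, r, s, t, u, v} — both open, so U is clopen.
  U = {t}, X ∖ U = {q, r, s, u, v} — both open, so U is clopen.
  U = {v}, X ∖ U = {q, r, s, t, u} — both open, so U is clopen.
  U = {t, v}, X ∖ U = {q, r, s, u} — both open, so U is clopen.
  U = {q, r, s, u}, X ∖ U = {t, v} — both open, so U is clopen.
  U = {q, r, s, t, u}, X ∖ U = {v} — both open, so U is clopen.
  U = {q, r, s, u, v}, X ∖ U = {t} — both open, so U is clopen.
  U = {q, r, s, t, u, v}, X ∖ U = ∅ — both open, so U is clopen.
Nontrivial clopen(s) exist: e.g. {q, r, s, t, u}. So (X, τ) is disconnected.
Compute connected components by grouping points that agree on all clopens:
  component: {t}
  component: {v}
  component: {q, r, s, u}


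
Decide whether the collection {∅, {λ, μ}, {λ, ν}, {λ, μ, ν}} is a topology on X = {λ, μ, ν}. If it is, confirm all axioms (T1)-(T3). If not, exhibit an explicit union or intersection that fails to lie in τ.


τ is NOT a topology on X.

Axiom (T1): ∅ ∈ τ? Yes; X ∈ τ? Yes.
Axiom (T2/T3): check pairwise unions and intersections of members of τ.
Counterexample for (T3): {λ, μ} ∩ {λ, ν} = {λ} ∉ τ. Therefore τ is NOT a topology.


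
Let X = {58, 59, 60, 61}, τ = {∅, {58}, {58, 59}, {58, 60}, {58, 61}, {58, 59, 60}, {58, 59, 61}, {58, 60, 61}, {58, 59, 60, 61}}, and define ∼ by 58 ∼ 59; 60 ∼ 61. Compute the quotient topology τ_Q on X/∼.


X/∼ = {[58=59], [60=61]}; |τ_Q| = 3.

Equivalence classes: [58=59], [60=61].
Quotient map π: X → X/∼ sends 58 ↦ [58=59], 59 ↦ [58=59], 60 ↦ [60=61], 61 ↦ [60=61].
For each subset V ⊆ X/∼, compute π^{-1}(V) ⊆ X and check whether π^{-1}(V) ∈ τ. V is open in τ_Q iff π^{-1}(V) ∈ τ.
  V = {}: π^{-1}(V) = ∅ ∈ τ ✓.
  V = {[58=59]}: π^{-1}(V) = {58, 59} ∈ τ ✓.
  V = {[60=61]}: π^{-1}(V) = {60, 61} ∉ τ ✗.
  V = {[58=59], [60=61]}: π^{-1}(V) = {58, 59, 60, 61} ∈ τ ✓.
Open sets in the quotient: τ_Q = {{}, {[58=59]}, {[58=59], [60=61]}} (3 elements).


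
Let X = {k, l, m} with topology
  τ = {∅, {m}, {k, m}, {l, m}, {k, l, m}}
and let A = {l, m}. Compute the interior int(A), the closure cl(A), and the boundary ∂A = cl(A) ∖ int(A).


int(A) = {l, m}, cl(A) = {k, l, m}, ∂A = {k}.

Closed sets in (X, τ) are complements of opens:
  closed(X, τ) = {∅, {k}, {l}, {k, l}, {k, l, m}}.
int(A) = ⋃ {U ∈ τ : U ⊆ A}. Opens contained in A: ∅, {m}, {l, m}.
Taking the union of these: int(A) = {l, m}.
cl(A) = ⋂ {C closed : A ⊆ C}. Closed sets containing A: {k, l, m}.
Intersecting these: cl(A) = {k, l, m}.
∂A = cl(A) ∖ int(A) = {k, l, m} ∖ {l, m} = {k}.


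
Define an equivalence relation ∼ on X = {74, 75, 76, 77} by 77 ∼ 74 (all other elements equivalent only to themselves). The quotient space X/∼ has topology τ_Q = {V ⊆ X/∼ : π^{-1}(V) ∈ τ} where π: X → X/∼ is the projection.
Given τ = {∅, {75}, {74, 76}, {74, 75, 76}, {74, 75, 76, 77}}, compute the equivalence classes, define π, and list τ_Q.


X/∼ = {[74=77], [75], [76]}; |τ_Q| = 3.

Equivalence classes: [74=77], [75], [76].
Quotient map π: X → X/∼ sends 74 ↦ [74=77], 75 ↦ [75], 76 ↦ [76], 77 ↦ [74=77].
For each subset V ⊆ X/∼, compute π^{-1}(V) ⊆ X and check whether π^{-1}(V) ∈ τ. V is open in τ_Q iff π^{-1}(V) ∈ τ.
  V = {}: π^{-1}(V) = ∅ ∈ τ ✓.
  V = {[74=77]}: π^{-1}(V) = {74, 77} ∉ τ ✗.
  V = {[75]}: π^{-1}(V) = {75} ∈ τ ✓.
  V = {[74=77], [75]}: π^{-1}(V) = {74, 75, 77} ∉ τ ✗.
  V = {[76]}: π^{-1}(V) = {76} ∉ τ ✗.
  V = {[74=77], [76]}: π^{-1}(V) = {74, 76, 77} ∉ τ ✗.
  V = {[75], [76]}: π^{-1}(V) = {75, 76} ∉ τ ✗.
  V = {[74=77], [75], [76]}: π^{-1}(V) = {74, 75, 76, 77} ∈ τ ✓.
Open sets in the quotient: τ_Q = {{}, {[75]}, {[74=77], [75], [76]}} (3 elements).


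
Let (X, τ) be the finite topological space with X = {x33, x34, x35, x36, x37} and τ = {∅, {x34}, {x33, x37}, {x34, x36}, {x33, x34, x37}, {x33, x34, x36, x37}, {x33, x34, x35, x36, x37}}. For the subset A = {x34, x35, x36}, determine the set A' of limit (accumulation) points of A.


A' = {x35, x36}

For each x ∈ X, list the open sets U ∈ τ with x ∈ U, then check whether U ∩ (A ∖ {x}) ≠ ∅ for every such U.
  x = x33: open {x33, x37} ∋ x has {x33, x37} ∩ (A ∖ {x33}) = ∅, so x is NOT a limit point.
  x = x34: open {x34} ∋ x has {x34} ∩ (A ∖ {x34}) = ∅, so x is NOT a limit point.
  x = x35: opens ∋ x are {x33, x34, x35, x36, x37}; each meets A ∖ {x35}, so x IS a limit point.
  x = x36: opens ∋ x are {x34, x36}, {x33, x34, x36, x37}, {x33, x34, x35, x36, x37}; each meets A ∖ {x36}, so x IS a limit point.
  x = x37: open {x33, x37} ∋ x has {x33, x37} ∩ (A ∖ {x37}) = ∅, so x is NOT a limit point.
Collecting: A' = {x35, x36}.


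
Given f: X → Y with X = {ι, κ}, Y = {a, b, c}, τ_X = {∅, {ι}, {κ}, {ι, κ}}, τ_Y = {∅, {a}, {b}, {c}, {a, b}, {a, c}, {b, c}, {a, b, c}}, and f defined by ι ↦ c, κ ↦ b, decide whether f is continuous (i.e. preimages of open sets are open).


f IS continuous.

Compute f^{-1}(U) for each U ∈ τ_Y:
  U = ∅: f^{-1}(U) = ∅ ∈ τ_X ✓.
  U = {a}: f^{-1}(U) = ∅ ∈ τ_X ✓.
  U = {b}: f^{-1}(U) = {κ} ∈ τ_X ✓.
  U = {c}: f^{-1}(U) = {ι} ∈ τ_X ✓.
  U = {a, b}: f^{-1}(U) = {κ} ∈ τ_X ✓.
  U = {a, c}: f^{-1}(U) = {ι} ∈ τ_X ✓.
  U = {b, c}: f^{-1}(U) = {ι, κ} ∈ τ_X ✓.
  U = {a, b, c}: f^{-1}(U) = {ι, κ} ∈ τ_X ✓.
Every preimage lies in τ_X, so f IS continuous.


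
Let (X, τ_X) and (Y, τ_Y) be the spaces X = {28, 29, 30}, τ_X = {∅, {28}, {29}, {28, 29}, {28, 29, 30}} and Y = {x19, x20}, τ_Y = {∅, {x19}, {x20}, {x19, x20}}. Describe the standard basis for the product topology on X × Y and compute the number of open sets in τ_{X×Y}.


Basis B = {∅ × ∅, {28} × {x19}, {28} × {x20}, {29} × {x19}, {29} × {x20}, {28} × {x19, x20}, {28, 29} × {x19}, {28, 29} × {x20}, {29} × {x19, x20}, {28, 29, 30} × {x19}, {28, 29, 30} × {x20}, {28, 29} × {x19, x20}, {28, 29, 30} × {x19, x20}}; |τ_{X×Y}| = 25.

Enumerate products U × V with U ∈ τ_X, V ∈ τ_Y (deduplicated):
  ∅ × ∅ = {} (∅)
  {28} × {x19} = {(28,x19)}
  {28} × {x20} = {(28,x20)}
  {29} × {x19} = {(29,x19)}
  {29} × {x20} = {(29,x20)}
  {28} × {x19, x20} = {(28,x19), (28,x20)}
  {28, 29} × {x19} = {(28,x19), (29,x19)}
  {28, 29} × {x20} = {(28,x20), (29,x20)}
  {29} × {x19, x20} = {(29,x19), (29,x20)}
  {28, 29, 30} × {x19} = {(28,x19), (29,x19), (30,x19)}
  {28, 29, 30} × {x20} = {(28,x20), (29,x20), (30,x20)}
  {28, 29} × {x19, x20} = {(28,x19), (28,x20), (29,x19), (29,x20)}
  {28, 29, 30} × {x19, x20} = {(28,x19), (28,x20), (29,x19), (29,x20), (30,x19), (30,x20)}
These 13 distinct sets form the basis B.
Close under arbitrary unions to get τ_{X×Y}; counting gives |τ_{X×Y}| = 25.


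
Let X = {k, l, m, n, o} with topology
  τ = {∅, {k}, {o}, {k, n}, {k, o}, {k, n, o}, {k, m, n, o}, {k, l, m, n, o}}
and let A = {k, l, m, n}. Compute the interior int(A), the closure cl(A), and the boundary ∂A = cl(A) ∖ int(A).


int(A) = {k, n}, cl(A) = {k, l, m, n}, ∂A = {l, m}.

Closed sets in (X, τ) are complements of opens:
  closed(X, τ) = {∅, {l}, {l, m}, {l, m, n}, {l, m, o}, {k, l, m, n}, {l, m, n, o}, {k, l, m, n, o}}.
int(A) = ⋃ {U ∈ τ : U ⊆ A}. Opens contained in A: ∅, {k}, {k, n}.
Taking the union of these: int(A) = {k, n}.
cl(A) = ⋂ {C closed : A ⊆ C}. Closed sets containing A: {k, l, m, n}, {k, l, m, n, o}.
Intersecting these: cl(A) = {k, l, m, n}.
∂A = cl(A) ∖ int(A) = {k, l, m, n} ∖ {k, n} = {l, m}.


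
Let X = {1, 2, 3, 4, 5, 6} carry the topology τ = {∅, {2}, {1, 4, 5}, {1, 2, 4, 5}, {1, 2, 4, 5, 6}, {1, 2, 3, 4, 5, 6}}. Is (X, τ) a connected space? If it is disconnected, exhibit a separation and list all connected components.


(X, τ) is connected.

Find clopen sets (U ∈ τ with X ∖ U ∈ τ):
  U = ∅, X ∖ U = {1, 2, 3, 4, 5, 6} — both open, so U is clopen.
  U = {1, 2, 3, 4, 5, 6}, X ∖ U = ∅ — both open, so U is clopen.
Only trivial clopens (∅ and X) exist, so (X, τ) is connected.
Compute connected components by grouping points that agree on all clopens:
  component: {1, 2, 3, 4, 5, 6}


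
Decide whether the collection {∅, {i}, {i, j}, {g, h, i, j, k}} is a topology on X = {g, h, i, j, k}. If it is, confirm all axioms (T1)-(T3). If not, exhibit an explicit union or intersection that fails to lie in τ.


τ IS a topology on X.

Axiom (T1): ∅ ∈ τ? Yes; X ∈ τ? Yes.
Axiom (T2/T3): check pairwise unions and intersections of members of τ.
All pairwise intersections and unions checked — each lies in τ. Therefore τ satisfies (T1), (T2), (T3): it IS a topology on X.


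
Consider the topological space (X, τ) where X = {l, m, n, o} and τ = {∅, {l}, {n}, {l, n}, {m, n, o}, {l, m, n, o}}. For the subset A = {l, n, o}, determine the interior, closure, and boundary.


int(A) = {l, n}, cl(A) = {l, m, n, o}, ∂A = {m, o}.

Closed sets in (X, τ) are complements of opens:
  closed(X, τ) = {∅, {l}, {m, o}, {l, m, o}, {m, n, o}, {l, m, n, o}}.
int(A) = ⋃ {U ∈ τ : U ⊆ A}. Opens contained in A: ∅, {l}, {n}, {l, n}.
Taking the union of these: int(A) = {l, n}.
cl(A) = ⋂ {C closed : A ⊆ C}. Closed sets containing A: {l, m, n, o}.
Intersecting these: cl(A) = {l, m, n, o}.
∂A = cl(A) ∖ int(A) = {l, m, n, o} ∖ {l, n} = {m, o}.


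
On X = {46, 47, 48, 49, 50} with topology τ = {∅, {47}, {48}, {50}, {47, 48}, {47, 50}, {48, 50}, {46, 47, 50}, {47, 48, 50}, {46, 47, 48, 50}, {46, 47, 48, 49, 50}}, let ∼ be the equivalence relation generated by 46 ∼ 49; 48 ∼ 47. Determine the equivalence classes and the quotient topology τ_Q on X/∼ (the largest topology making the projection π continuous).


X/∼ = {[46=49], [47=48], [50]}; |τ_Q| = 5.

Equivalence classes: [46=49], [47=48], [50].
Quotient map π: X → X/∼ sends 46 ↦ [46=49], 47 ↦ [47=48], 48 ↦ [47=48], 49 ↦ [46=49], 50 ↦ [50].
For each subset V ⊆ X/∼, compute π^{-1}(V) ⊆ X and check whether π^{-1}(V) ∈ τ. V is open in τ_Q iff π^{-1}(V) ∈ τ.
  V = {}: π^{-1}(V) = ∅ ∈ τ ✓.
  V = {[46=49]}: π^{-1}(V) = {46, 49} ∉ τ ✗.
  V = {[47=48]}: π^{-1}(V) = {47, 48} ∈ τ ✓.
  V = {[46=49], [47=48]}: π^{-1}(V) = {46, 47, 48, 49} ∉ τ ✗.
  V = {[50]}: π^{-1}(V) = {50} ∈ τ ✓.
  V = {[46=49], [50]}: π^{-1}(V) = {46, 49, 50} ∉ τ ✗.
  V = {[47=48], [50]}: π^{-1}(V) = {47, 48, 50} ∈ τ ✓.
  V = {[46=49], [47=48], [50]}: π^{-1}(V) = {46, 47, 48, 49, 50} ∈ τ ✓.
Open sets in the quotient: τ_Q = {{}, {[47=48]}, {[50]}, {[47=48], [50]}, {[46=49], [47=48], [50]}} (5 elements).


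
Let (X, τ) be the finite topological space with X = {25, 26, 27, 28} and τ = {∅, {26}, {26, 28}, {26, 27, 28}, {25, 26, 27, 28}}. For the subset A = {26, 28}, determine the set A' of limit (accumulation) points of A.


A' = {25, 27, 28}

For each x ∈ X, list the open sets U ∈ τ with x ∈ U, then check whether U ∩ (A ∖ {x}) ≠ ∅ for every such U.
  x = 25: opens ∋ x are {25, 26, 27, 28}; each meets A ∖ {25}, so x IS a limit point.
  x = 26: open {26} ∋ x has {26} ∩ (A ∖ {26}) = ∅, so x is NOT a limit point.
  x = 27: opens ∋ x are {26, 27, 28}, {25, 26, 27, 28}; each meets A ∖ {27}, so x IS a limit point.
  x = 28: opens ∋ x are {26, 28}, {26, 27, 28}, {25, 26, 27, 28}; each meets A ∖ {28}, so x IS a limit point.
Collecting: A' = {25, 27, 28}.


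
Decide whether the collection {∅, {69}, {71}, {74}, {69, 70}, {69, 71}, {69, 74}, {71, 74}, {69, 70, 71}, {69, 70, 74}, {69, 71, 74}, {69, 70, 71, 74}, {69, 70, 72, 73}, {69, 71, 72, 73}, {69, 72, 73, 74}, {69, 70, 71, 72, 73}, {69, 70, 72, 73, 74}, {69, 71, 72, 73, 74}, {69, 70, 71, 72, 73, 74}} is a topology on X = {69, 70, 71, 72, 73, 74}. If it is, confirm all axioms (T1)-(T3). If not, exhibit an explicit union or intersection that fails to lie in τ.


τ is NOT a topology on X.

Axiom (T1): ∅ ∈ τ? Yes; X ∈ τ? Yes.
Axiom (T2/T3): check pairwise unions and intersections of members of τ.
Counterexample for (T3): {69, 70, 72, 73} ∩ {69, 71, 72, 73} = {69, 72, 73} ∉ τ. Therefore τ is NOT a topology.


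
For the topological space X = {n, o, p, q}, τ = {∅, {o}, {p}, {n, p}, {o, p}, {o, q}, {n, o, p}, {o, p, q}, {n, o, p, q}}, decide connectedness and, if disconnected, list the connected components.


(X, τ) is disconnected; components = [{n, p}, {o, q}].

Find clopen sets (U ∈ τ with X ∖ U ∈ τ):
  U = ∅, X ∖ U = {n, o, p, q} — both open, so U is clopen.
  U = {n, p}, X ∖ U = {o, q} — both open, so U is clopen.
  U = {o, q}, X ∖ U = {n, p} — both open, so U is clopen.
  U = {n, o, p, q}, X ∖ U = ∅ — both open, so U is clopen.
Nontrivial clopen(s) exist: e.g. {o, q}. So (X, τ) is disconnected.
Compute connected components by grouping points that agree on all clopens:
  component: {n, p}
  component: {o, q}


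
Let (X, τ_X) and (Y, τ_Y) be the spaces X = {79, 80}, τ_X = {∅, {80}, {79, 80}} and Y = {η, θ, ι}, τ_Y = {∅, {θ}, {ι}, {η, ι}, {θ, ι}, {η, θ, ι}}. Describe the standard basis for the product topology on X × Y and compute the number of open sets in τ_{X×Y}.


Basis B = {∅ × ∅, {80} × {θ}, {80} × {ι}, {79, 80} × {θ}, {79, 80} × {ι}, {80} × {η, ι}, {80} × {θ, ι}, {80} × {η, θ, ι}, {79, 80} × {η, ι}, {79, 80} × {θ, ι}, {79, 80} × {η, θ, ι}}; |τ_{X×Y}| = 18.

Enumerate products U × V with U ∈ τ_X, V ∈ τ_Y (deduplicated):
  ∅ × ∅ = {} (∅)
  {80} × {θ} = {(80,θ)}
  {80} × {ι} = {(80,ι)}
  {79, 80} × {θ} = {(79,θ), (80,θ)}
  {79, 80} × {ι} = {(79,ι), (80,ι)}
  {80} × {η, ι} = {(80,η), (80,ι)}
  {80} × {θ, ι} = {(80,θ), (80,ι)}
  {80} × {η, θ, ι} = {(80,η), (80,θ), (80,ι)}
  {79, 80} × {η, ι} = {(79,η), (79,ι), (80,η), (80,ι)}
  {79, 80} × {θ, ι} = {(79,θ), (79,ι), (80,θ), (80,ι)}
  {79, 80} × {η, θ, ι} = {(79,η), (79,θ), (79,ι), (80,η), (80,θ), (80,ι)}
These 11 distinct sets form the basis B.
Close under arbitrary unions to get τ_{X×Y}; counting gives |τ_{X×Y}| = 18.


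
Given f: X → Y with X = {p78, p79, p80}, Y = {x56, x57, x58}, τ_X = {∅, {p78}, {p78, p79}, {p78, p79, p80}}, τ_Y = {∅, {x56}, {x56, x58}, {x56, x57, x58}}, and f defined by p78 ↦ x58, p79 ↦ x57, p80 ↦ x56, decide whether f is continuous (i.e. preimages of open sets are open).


f is NOT continuous.

Compute f^{-1}(U) for each U ∈ τ_Y:
  U = ∅: f^{-1}(U) = ∅ ∈ τ_X ✓.
  U = {x56}: f^{-1}(U) = {p80} ∉ τ_X ✗.
  U = {x56, x58}: f^{-1}(U) = {p78, p80} ∉ τ_X ✗.
  U = {x56, x57, x58}: f^{-1}(U) = {p78, p79, p80} ∈ τ_X ✓.
Found U = {x56} with f^{-1}(U) = {p80} not in τ_X. Therefore f is NOT continuous.


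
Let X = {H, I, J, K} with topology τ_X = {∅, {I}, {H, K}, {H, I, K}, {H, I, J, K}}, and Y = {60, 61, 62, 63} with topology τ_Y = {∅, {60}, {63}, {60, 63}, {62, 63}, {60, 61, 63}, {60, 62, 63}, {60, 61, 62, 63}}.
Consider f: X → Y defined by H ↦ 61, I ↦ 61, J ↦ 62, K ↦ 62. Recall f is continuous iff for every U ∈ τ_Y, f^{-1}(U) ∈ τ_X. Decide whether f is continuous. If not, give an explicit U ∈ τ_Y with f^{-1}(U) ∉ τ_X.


f is NOT continuous.

Compute f^{-1}(U) for each U ∈ τ_Y:
  U = ∅: f^{-1}(U) = ∅ ∈ τ_X ✓.
  U = {60}: f^{-1}(U) = ∅ ∈ τ_X ✓.
  U = {63}: f^{-1}(U) = ∅ ∈ τ_X ✓.
  U = {60, 63}: f^{-1}(U) = ∅ ∈ τ_X ✓.
  U = {62, 63}: f^{-1}(U) = {J, K} ∉ τ_X ✗.
  U = {60, 61, 63}: f^{-1}(U) = {H, I} ∉ τ_X ✗.
  U = {60, 62, 63}: f^{-1}(U) = {J, K} ∉ τ_X ✗.
  U = {60, 61, 62, 63}: f^{-1}(U) = {H, I, J, K} ∈ τ_X ✓.
Found U = {62, 63} with f^{-1}(U) = {J, K} not in τ_X. Therefore f is NOT continuous.


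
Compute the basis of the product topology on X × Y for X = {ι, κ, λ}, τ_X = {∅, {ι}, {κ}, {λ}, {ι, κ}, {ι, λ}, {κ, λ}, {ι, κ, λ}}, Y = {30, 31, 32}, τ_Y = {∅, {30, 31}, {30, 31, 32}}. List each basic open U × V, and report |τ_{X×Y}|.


Basis B = {∅ × ∅, {ι} × {30, 31}, {κ} × {30, 31}, {λ} × {30, 31}, {ι} × {30, 31, 32}, {κ} × {30, 31, 32}, {λ} × {30, 31, 32}, {ι, κ} × {30, 31}, {ι, λ} × {30, 31}, {κ, λ} × {30, 31}, {ι, κ} × {30, 31, 32}, {ι, λ} × {30, 31, 32}, {ι, κ, λ} × {30, 31}, {κ, λ} × {30, 31, 32}, {ι, κ, λ} × {30, 31, 32}}; |τ_{X×Y}| = 27.

Enumerate products U × V with U ∈ τ_X, V ∈ τ_Y (deduplicated):
  ∅ × ∅ = {} (∅)
  {ι} × {30, 31} = {(ι,30), (ι,31)}
  {κ} × {30, 31} = {(κ,30), (κ,31)}
  {λ} × {30, 31} = {(λ,30), (λ,31)}
  {ι} × {30, 31, 32} = {(ι,30), (ι,31), (ι,32)}
  {κ} × {30, 31, 32} = {(κ,30), (κ,31), (κ,32)}
  {λ} × {30, 31, 32} = {(λ,30), (λ,31), (λ,32)}
  {ι, κ} × {30, 31} = {(ι,30), (ι,31), (κ,30), (κ,31)}
  {ι, λ} × {30, 31} = {(ι,30), (ι,31), (λ,30), (λ,31)}
  {κ, λ} × {30, 31} = {(κ,30), (κ,31), (λ,30), (λ,31)}
  {ι, κ} × {30, 31, 32} = {(ι,30), (ι,31), (ι,32), (κ,30), (κ,31), (κ,32)}
  {ι, λ} × {30, 31, 32} = {(ι,30), (ι,31), (ι,32), (λ,30), (λ,31), (λ,32)}
  {ι, κ, λ} × {30, 31} = {(ι,30), (ι,31), (κ,30), (κ,31), (λ,30), (λ,31)}
  {κ, λ} × {30, 31, 32} = {(κ,30), (κ,31), (κ,32), (λ,30), (λ,31), (λ,32)}
  {ι, κ, λ} × {30, 31, 32} = {(ι,30), (ι,31), (ι,32), (κ,30), (κ,31), (κ,32), (λ,30), (λ,31), (λ,32)}
These 15 distinct sets form the basis B.
Close under arbitrary unions to get τ_{X×Y}; counting gives |τ_{X×Y}| = 27.


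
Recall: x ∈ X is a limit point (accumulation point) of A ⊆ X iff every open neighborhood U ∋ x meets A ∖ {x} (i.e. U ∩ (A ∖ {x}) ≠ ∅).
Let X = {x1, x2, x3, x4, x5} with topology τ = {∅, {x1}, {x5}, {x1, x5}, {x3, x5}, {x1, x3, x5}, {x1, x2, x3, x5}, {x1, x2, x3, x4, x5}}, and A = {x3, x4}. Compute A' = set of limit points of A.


A' = {x2, x4}

For each x ∈ X, list the open sets U ∈ τ with x ∈ U, then check whether U ∩ (A ∖ {x}) ≠ ∅ for every such U.
  x = x1: open {x1} ∋ x has {x1} ∩ (A ∖ {x1}) = ∅, so x is NOT a limit point.
  x = x2: opens ∋ x are {x1, x2, x3, x5}, {x1, x2, x3, x4, x5}; each meets A ∖ {x2}, so x IS a limit point.
  x = x3: open {x3, x5} ∋ x has {x3, x5} ∩ (A ∖ {x3}) = ∅, so x is NOT a limit point.
  x = x4: opens ∋ x are {x1, x2, x3, x4, x5}; each meets A ∖ {x4}, so x IS a limit point.
  x = x5: open {x5} ∋ x has {x5} ∩ (A ∖ {x5}) = ∅, so x is NOT a limit point.
Collecting: A' = {x2, x4}.


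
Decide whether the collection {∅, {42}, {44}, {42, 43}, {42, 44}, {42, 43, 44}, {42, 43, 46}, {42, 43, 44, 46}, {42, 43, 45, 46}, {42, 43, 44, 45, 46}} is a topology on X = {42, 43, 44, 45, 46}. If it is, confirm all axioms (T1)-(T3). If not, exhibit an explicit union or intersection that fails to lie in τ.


τ IS a topology on X.

Axiom (T1): ∅ ∈ τ? Yes; X ∈ τ? Yes.
Axiom (T2/T3): check pairwise unions and intersections of members of τ.
All pairwise intersections and unions checked — each lies in τ. Therefore τ satisfies (T1), (T2), (T3): it IS a topology on X.


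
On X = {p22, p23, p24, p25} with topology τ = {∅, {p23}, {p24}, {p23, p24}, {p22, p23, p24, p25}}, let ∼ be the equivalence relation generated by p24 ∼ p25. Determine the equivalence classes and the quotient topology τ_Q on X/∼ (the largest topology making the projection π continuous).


X/∼ = {[p22], [p23], [p24=p25]}; |τ_Q| = 3.

Equivalence classes: [p22], [p23], [p24=p25].
Quotient map π: X → X/∼ sends p22 ↦ [p22], p23 ↦ [p23], p24 ↦ [p24=p25], p25 ↦ [p24=p25].
For each subset V ⊆ X/∼, compute π^{-1}(V) ⊆ X and check whether π^{-1}(V) ∈ τ. V is open in τ_Q iff π^{-1}(V) ∈ τ.
  V = {}: π^{-1}(V) = ∅ ∈ τ ✓.
  V = {[p22]}: π^{-1}(V) = {p22} ∉ τ ✗.
  V = {[p23]}: π^{-1}(V) = {p23} ∈ τ ✓.
  V = {[p22], [p23]}: π^{-1}(V) = {p22, p23} ∉ τ ✗.
  V = {[p24=p25]}: π^{-1}(V) = {p24, p25} ∉ τ ✗.
  V = {[p22], [p24=p25]}: π^{-1}(V) = {p22, p24, p25} ∉ τ ✗.
  V = {[p23], [p24=p25]}: π^{-1}(V) = {p23, p24, p25} ∉ τ ✗.
  V = {[p22], [p23], [p24=p25]}: π^{-1}(V) = {p22, p23, p24, p25} ∈ τ ✓.
Open sets in the quotient: τ_Q = {{}, {[p23]}, {[p22], [p23], [p24=p25]}} (3 elements).
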